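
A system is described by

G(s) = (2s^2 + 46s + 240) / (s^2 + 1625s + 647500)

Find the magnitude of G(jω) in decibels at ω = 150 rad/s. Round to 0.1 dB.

-23.4 dB

Substitute s = j150:
Numerator: 2(j150)^2 + 46(j150) + 240 = -44760 + j6900
Denominator: (j150)^2 + 1625(j150) + 647500 = 625000 + j243750
|N| = √(44760² + 6900²) ≈ 45289, ∠N ≈ 171.24°
|D| = √(625000² + 243750²) ≈ 6.7085e+05, ∠D ≈ 21.31°
|G| = 45289 / 6.7085e+05 ≈ 0.06751
Gain = 20 log₁₀(0.06751) ≈ -23.41 dB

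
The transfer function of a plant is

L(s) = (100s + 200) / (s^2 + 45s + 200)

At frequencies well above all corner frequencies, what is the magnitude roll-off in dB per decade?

-20 dB/decade

Each pole contributes −20 dB/decade at high frequency; each zero contributes +20 dB/decade.
Net: 1 zero(s) − 2 pole(s) → -20 dB/decade.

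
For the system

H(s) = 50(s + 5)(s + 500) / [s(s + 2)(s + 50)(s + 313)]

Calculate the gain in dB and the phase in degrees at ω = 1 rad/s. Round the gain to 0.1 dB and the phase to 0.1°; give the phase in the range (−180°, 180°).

11.2 dB, -106.5°

At s = jω = j1:
zero (s+5): 5 + j1 → |·| = √(5²+1²) = √26 ≈ 5.099, ∠ = arctan(1/5) ≈ 11.31°
zero (s+500): 500 + j1 → |·| = √(500²+1²) = √250001 ≈ 500, ∠ = arctan(1/500) ≈ 0.11°
pole (s+2): 2 + j1 → |·| = √(2²+1²) = √5 ≈ 2.2361, ∠ = arctan(1/2) ≈ 26.57°
pole (s+50): 50 + j1 → |·| = √(50²+1²) = √2501 ≈ 50.01, ∠ = arctan(1/50) ≈ 1.15°
pole (s+313): 313 + j1 → |·| = √(313²+1²) = √97970 ≈ 313, ∠ = arctan(1/313) ≈ 0.18°
pole at origin: |s| = 1, ∠ = 90.00° (in denominator)
|H| = 50 · 2549.5 / 35002 ≈ 3.6419
Gain = 20 log₁₀(3.6419) ≈ 11.23 dB
∠H = 11.42° − 117.90° = -106.48°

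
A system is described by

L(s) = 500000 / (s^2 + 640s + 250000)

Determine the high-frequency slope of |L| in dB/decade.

-40 dB/decade

Each pole contributes −20 dB/decade at high frequency; each zero contributes +20 dB/decade.
Net: 0 zero(s) − 2 pole(s) → -40 dB/decade.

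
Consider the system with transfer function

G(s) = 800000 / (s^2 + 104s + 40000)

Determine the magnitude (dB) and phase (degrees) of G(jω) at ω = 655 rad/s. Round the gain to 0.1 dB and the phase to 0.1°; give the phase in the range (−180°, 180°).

6.1 dB, -170.1°

At s = jω = j655:
quadratic: (j655)² + 104·j655 + 40000 = -389025 + j68120 → |·| ≈ 3.9494e+05, ∠ ≈ 170.07°
|G| = 800000 / 3.9494e+05 ≈ 2.0256
Gain = 20 log₁₀(2.0256) ≈ 6.13 dB
∠G = 0.00° − 170.07° = -170.07°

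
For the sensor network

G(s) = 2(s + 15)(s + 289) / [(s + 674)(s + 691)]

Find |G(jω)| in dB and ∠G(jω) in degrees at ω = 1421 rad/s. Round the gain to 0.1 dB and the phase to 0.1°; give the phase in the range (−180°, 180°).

4.4 dB, 39.2°

At s = jω = j1421:
zero (s+15): 15 + j1421 → |·| = √(15²+1421²) = √2019466 ≈ 1421.1, ∠ = arctan(1421/15) ≈ 89.40°
zero (s+289): 289 + j1421 → |·| = √(289²+1421²) = √2102762 ≈ 1450.1, ∠ = arctan(1421/289) ≈ 78.50°
pole (s+674): 674 + j1421 → |·| = √(674²+1421²) = √2473517 ≈ 1572.7, ∠ = arctan(1421/674) ≈ 64.62°
pole (s+691): 691 + j1421 → |·| = √(691²+1421²) = √2496722 ≈ 1580.1, ∠ = arctan(1421/691) ≈ 64.07°
|G| = 2 · 2.0607e+06 / 2.485e+06 ≈ 1.6585
Gain = 20 log₁₀(1.6585) ≈ 4.39 dB
∠G = 167.90° − 128.69° = 39.21°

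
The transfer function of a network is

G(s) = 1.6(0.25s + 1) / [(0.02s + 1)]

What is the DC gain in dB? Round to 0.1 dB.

G(0) = 1.6 · 1 / 1 = 1.6
20 log₁₀(1.6) ≈ 4.08 dB

4.1 dB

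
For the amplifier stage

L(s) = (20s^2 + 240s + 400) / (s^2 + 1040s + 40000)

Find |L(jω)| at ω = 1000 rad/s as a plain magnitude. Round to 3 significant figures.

14.1

Substitute s = j1000:
Numerator: 20(j1000)^2 + 240(j1000) + 400 = -19999600 + j240000
Denominator: (j1000)^2 + 1040(j1000) + 40000 = -960000 + j1040000
|N| = √(19999600² + 240000²) ≈ 2.0001e+07, ∠N ≈ 179.31°
|D| = √(960000² + 1040000²) ≈ 1.4153e+06, ∠D ≈ 132.71°
|L| = 2.0001e+07 / 1.4153e+06 ≈ 14.132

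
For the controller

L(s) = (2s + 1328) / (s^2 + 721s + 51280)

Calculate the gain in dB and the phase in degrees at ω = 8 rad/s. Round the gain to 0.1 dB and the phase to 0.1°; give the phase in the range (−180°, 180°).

-31.8 dB, -5.7°

Substitute s = j8:
Numerator: 2(j8) + 1328 = 1328 + j16
Denominator: (j8)^2 + 721(j8) + 51280 = 51216 + j5768
|N| = √(1328² + 16²) ≈ 1328.1, ∠N ≈ 0.69°
|D| = √(51216² + 5768²) ≈ 51540, ∠D ≈ 6.43°
|L| = 1328.1 / 51540 ≈ 0.025768
Gain = 20 log₁₀(0.025768) ≈ -31.78 dB
∠L = 0.69° − 6.43° = -5.74°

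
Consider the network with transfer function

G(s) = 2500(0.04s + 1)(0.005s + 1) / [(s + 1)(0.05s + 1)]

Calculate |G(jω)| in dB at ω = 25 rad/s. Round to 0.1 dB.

At ω = 25 rad/s:
zero (1 + j25·0.04) = 1 + j1 → |·| ≈ 1.4142, ∠ ≈ 45.00°
zero (1 + j25·0.005) = 1 + j0.125 → |·| ≈ 1.0078, ∠ ≈ 7.13°
pole (1 + j25·1) = 1 + j25 → |·| ≈ 25.02, ∠ ≈ 87.71°
pole (1 + j25·0.05) = 1 + j1.25 → |·| ≈ 1.6008, ∠ ≈ 51.34°
|G| = 2500 · 1.4142 · 1.0078 / (25.02 · 1.6008) ≈ 88.961
Gain = 20 log₁₀(88.961) ≈ 38.98 dB

39.0 dB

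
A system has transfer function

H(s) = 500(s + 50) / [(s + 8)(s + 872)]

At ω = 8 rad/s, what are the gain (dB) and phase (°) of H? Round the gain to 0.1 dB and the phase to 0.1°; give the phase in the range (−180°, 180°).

8.2 dB, -36.4°

At s = jω = j8:
zero (s+50): 50 + j8 → |·| = √(50²+8²) = √2564 ≈ 50.636, ∠ = arctan(8/50) ≈ 9.09°
pole (s+8): 8 + j8 → |·| = √(8²+8²) = √128 ≈ 11.314, ∠ = arctan(8/8) ≈ 45.00°
pole (s+872): 872 + j8 → |·| = √(872²+8²) = √760448 ≈ 872.04, ∠ = arctan(8/872) ≈ 0.53°
|H| = 500 · 50.636 / 9866.3 ≈ 2.5661
Gain = 20 log₁₀(2.5661) ≈ 8.19 dB
∠H = 9.09° − 45.53° = -36.44°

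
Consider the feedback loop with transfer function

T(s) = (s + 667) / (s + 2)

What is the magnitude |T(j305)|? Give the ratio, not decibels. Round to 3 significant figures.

Substitute s = j305:
Numerator: (j305) + 667 = 667 + j305
Denominator: (j305) + 2 = 2 + j305
|N| = √(667² + 305²) ≈ 733.43, ∠N ≈ 24.57°
|D| = √(2² + 305²) ≈ 305.01, ∠D ≈ 89.62°
|T| = 733.43 / 305.01 ≈ 2.4046

2.40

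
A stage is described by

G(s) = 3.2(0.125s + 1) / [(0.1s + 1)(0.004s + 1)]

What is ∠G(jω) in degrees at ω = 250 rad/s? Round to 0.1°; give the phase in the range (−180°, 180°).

-44.5°

At ω = 250 rad/s:
zero (1 + j250·0.125) = 1 + j31.25 → |·| ≈ 31.266, ∠ ≈ 88.17°
pole (1 + j250·0.1) = 1 + j25 → |·| ≈ 25.02, ∠ ≈ 87.71°
pole (1 + j250·0.004) = 1 + j1 → |·| ≈ 1.4142, ∠ ≈ 45.00°
∠G = (88.17°) − (87.71° + 45.00°) = -44.54°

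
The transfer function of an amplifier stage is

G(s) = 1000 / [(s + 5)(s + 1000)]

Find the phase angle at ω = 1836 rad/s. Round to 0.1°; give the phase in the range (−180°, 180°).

At s = jω = j1836:
pole (s+5): 5 + j1836 → |·| = √(5²+1836²) = √3370921 ≈ 1836, ∠ = arctan(1836/5) ≈ 89.84°
pole (s+1000): 1000 + j1836 → |·| = √(1000²+1836²) = √4370896 ≈ 2090.7, ∠ = arctan(1836/1000) ≈ 61.42°
∠G = 0.00° − 151.26° = -151.26°

-151.3°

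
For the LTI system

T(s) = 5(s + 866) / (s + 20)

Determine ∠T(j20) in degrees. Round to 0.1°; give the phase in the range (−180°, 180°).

At s = jω = j20:
zero (s+866): 866 + j20 → |·| = √(866²+20²) = √750356 ≈ 866.23, ∠ = arctan(20/866) ≈ 1.32°
pole (s+20): 20 + j20 → |·| = √(20²+20²) = √800 ≈ 28.284, ∠ = arctan(20/20) ≈ 45.00°
∠T = 1.32° − 45.00° = -43.68°

-43.7°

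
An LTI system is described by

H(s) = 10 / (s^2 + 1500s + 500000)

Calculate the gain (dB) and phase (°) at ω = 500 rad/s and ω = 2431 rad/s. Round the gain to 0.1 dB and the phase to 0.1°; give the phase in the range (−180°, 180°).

ω = 500: -98.0 dB, -71.6°; ω = 2431: -116.3 dB, -146.0°

Substitute s = j500:
Numerator: 10 = 10 + j0
Denominator: (j500)^2 + 1500(j500) + 500000 = 250000 + j750000
|N| = √(10² + 0²) ≈ 10, ∠N ≈ 0.00°
|D| = √(250000² + 750000²) ≈ 7.9057e+05, ∠D ≈ 71.57°
|H| = 10 / 7.9057e+05 ≈ 1.2649e-05
Gain = 20 log₁₀(1.2649e-05) ≈ -97.96 dB
∠H = 0.00° − 71.57° = -71.57°

Substitute s = j2431:
Numerator: 10 = 10 + j0
Denominator: (j2431)^2 + 1500(j2431) + 500000 = -5409761 + j3646500
|N| = √(10² + 0²) ≈ 10, ∠N ≈ 0.00°
|D| = √(5409761² + 3646500²) ≈ 6.524e+06, ∠D ≈ 146.02°
|H| = 10 / 6.524e+06 ≈ 1.5328e-06
Gain = 20 log₁₀(1.5328e-06) ≈ -116.29 dB
∠H = 0.00° − 146.02° = -146.02°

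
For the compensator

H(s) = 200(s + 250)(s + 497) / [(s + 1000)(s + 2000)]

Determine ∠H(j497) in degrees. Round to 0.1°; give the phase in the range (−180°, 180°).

At s = jω = j497:
zero (s+250): 250 + j497 → |·| = √(250²+497²) = √309509 ≈ 556.34, ∠ = arctan(497/250) ≈ 63.30°
zero (s+497): 497 + j497 → |·| = √(497²+497²) = √494018 ≈ 702.86, ∠ = arctan(497/497) ≈ 45.00°
pole (s+1000): 1000 + j497 → |·| = √(1000²+497²) = √1247009 ≈ 1116.7, ∠ = arctan(497/1000) ≈ 26.43°
pole (s+2000): 2000 + j497 → |·| = √(2000²+497²) = √4247009 ≈ 2060.8, ∠ = arctan(497/2000) ≈ 13.96°
∠H = 108.30° − 40.39° = 67.91°

67.9°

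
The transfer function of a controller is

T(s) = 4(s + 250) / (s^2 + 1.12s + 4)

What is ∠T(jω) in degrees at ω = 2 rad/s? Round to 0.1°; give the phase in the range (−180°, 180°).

-89.5°

At s = jω = j2:
zero (s+250): 250 + j2 → |·| = √(250²+2²) = √62504 ≈ 250.01, ∠ = arctan(2/250) ≈ 0.46°
quadratic: (j2)² + 1.12·j2 + 4 = 0 + j2.24 → |·| ≈ 2.24, ∠ ≈ 90.00°
∠T = 0.46° − 90.00° = -89.54°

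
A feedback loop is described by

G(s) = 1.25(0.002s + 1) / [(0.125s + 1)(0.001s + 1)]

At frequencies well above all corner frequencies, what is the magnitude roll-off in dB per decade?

-20 dB/decade

Each pole contributes −20 dB/decade at high frequency; each zero contributes +20 dB/decade.
Net: 1 zero(s) − 2 pole(s) → -20 dB/decade.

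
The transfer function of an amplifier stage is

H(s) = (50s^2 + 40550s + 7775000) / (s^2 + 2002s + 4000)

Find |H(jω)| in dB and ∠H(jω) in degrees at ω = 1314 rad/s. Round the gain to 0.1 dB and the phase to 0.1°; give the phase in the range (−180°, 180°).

Substitute s = j1314:
Numerator: 50(j1314)^2 + 40550(j1314) + 7775000 = -78554800 + j53282700
Denominator: (j1314)^2 + 2002(j1314) + 4000 = -1722596 + j2630628
|N| = √(78554800² + 53282700²) ≈ 9.4921e+07, ∠N ≈ 145.85°
|D| = √(1722596² + 2630628²) ≈ 3.1444e+06, ∠D ≈ 123.22°
|H| = 9.4921e+07 / 3.1444e+06 ≈ 30.187
Gain = 20 log₁₀(30.187) ≈ 29.60 dB
∠H = 145.85° − 123.22° = 22.63°

29.6 dB, 22.6°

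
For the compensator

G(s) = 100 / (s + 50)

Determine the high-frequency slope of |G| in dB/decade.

-20 dB/decade

Each pole contributes −20 dB/decade at high frequency; each zero contributes +20 dB/decade.
Net: 0 zero(s) − 1 pole(s) → -20 dB/decade.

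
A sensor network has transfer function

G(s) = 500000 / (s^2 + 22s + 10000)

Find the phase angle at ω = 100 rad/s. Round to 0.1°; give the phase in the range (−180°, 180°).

-90.0°

At s = jω = j100:
quadratic: (j100)² + 22·j100 + 10000 = 0 + j2200 → |·| ≈ 2200, ∠ ≈ 90.00°
∠G = 0.00° − 90.00° = -90.00°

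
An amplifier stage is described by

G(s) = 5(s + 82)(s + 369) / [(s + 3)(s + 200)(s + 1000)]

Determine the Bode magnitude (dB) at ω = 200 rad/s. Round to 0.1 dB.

At s = jω = j200:
zero (s+82): 82 + j200 → |·| = √(82²+200²) = √46724 ≈ 216.16, ∠ = arctan(200/82) ≈ 67.71°
zero (s+369): 369 + j200 → |·| = √(369²+200²) = √176161 ≈ 419.72, ∠ = arctan(200/369) ≈ 28.46°
pole (s+3): 3 + j200 → |·| = √(3²+200²) = √40009 ≈ 200.02, ∠ = arctan(200/3) ≈ 89.14°
pole (s+200): 200 + j200 → |·| = √(200²+200²) = √80000 ≈ 282.84, ∠ = arctan(200/200) ≈ 45.00°
pole (s+1000): 1000 + j200 → |·| = √(1000²+200²) = √1040000 ≈ 1019.8, ∠ = arctan(200/1000) ≈ 11.31°
|G| = 5 · 90727 / 5.7694e+07 ≈ 0.0078628
Gain = 20 log₁₀(0.0078628) ≈ -42.09 dB

-42.1 dB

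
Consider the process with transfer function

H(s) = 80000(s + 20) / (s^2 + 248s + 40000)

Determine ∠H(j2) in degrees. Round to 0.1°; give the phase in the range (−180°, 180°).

5.0°

At s = jω = j2:
zero (s+20): 20 + j2 → |·| = √(20²+2²) = √404 ≈ 20.1, ∠ = arctan(2/20) ≈ 5.71°
quadratic: (j2)² + 248·j2 + 40000 = 39996 + j496 → |·| ≈ 39999, ∠ ≈ 0.71°
∠H = 5.71° − 0.71° = 5.00°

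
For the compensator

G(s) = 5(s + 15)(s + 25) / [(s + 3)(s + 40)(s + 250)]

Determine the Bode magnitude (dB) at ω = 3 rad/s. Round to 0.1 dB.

At s = jω = j3:
zero (s+15): 15 + j3 → |·| = √(15²+3²) = √234 ≈ 15.297, ∠ = arctan(3/15) ≈ 11.31°
zero (s+25): 25 + j3 → |·| = √(25²+3²) = √634 ≈ 25.179, ∠ = arctan(3/25) ≈ 6.84°
pole (s+3): 3 + j3 → |·| = √(3²+3²) = √18 ≈ 4.2426, ∠ = arctan(3/3) ≈ 45.00°
pole (s+40): 40 + j3 → |·| = √(40²+3²) = √1609 ≈ 40.112, ∠ = arctan(3/40) ≈ 4.29°
pole (s+250): 250 + j3 → |·| = √(250²+3²) = √62509 ≈ 250.02, ∠ = arctan(3/250) ≈ 0.69°
|G| = 5 · 385.16 / 42548 ≈ 0.045262
Gain = 20 log₁₀(0.045262) ≈ -26.89 dB

-26.9 dB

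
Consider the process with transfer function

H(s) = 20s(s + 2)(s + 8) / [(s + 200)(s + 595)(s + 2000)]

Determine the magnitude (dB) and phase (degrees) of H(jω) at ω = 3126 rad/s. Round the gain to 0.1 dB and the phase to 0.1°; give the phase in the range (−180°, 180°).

24.4 dB, 46.9°

At s = jω = j3126:
zero (s+2): 2 + j3126 → |·| = √(2²+3126²) = √9771880 ≈ 3126, ∠ = arctan(3126/2) ≈ 89.96°
zero (s+8): 8 + j3126 → |·| = √(8²+3126²) = √9771940 ≈ 3126, ∠ = arctan(3126/8) ≈ 89.85°
zero at origin: s = j3126 → |·| = 3126, ∠ = 90.00°
pole (s+200): 200 + j3126 → |·| = √(200²+3126²) = √9811876 ≈ 3132.4, ∠ = arctan(3126/200) ≈ 86.34°
pole (s+595): 595 + j3126 → |·| = √(595²+3126²) = √10125901 ≈ 3182.1, ∠ = arctan(3126/595) ≈ 79.22°
pole (s+2000): 2000 + j3126 → |·| = √(2000²+3126²) = √13771876 ≈ 3711, ∠ = arctan(3126/2000) ≈ 57.39°
|H| = 20 · 3.0547e+10 / 3.699e+10 ≈ 16.516
Gain = 20 log₁₀(16.516) ≈ 24.36 dB
∠H = 269.81° − 222.95° = 46.86°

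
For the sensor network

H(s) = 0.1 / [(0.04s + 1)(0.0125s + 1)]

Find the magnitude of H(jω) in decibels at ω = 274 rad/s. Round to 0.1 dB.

-51.9 dB

At ω = 274 rad/s:
pole (1 + j274·0.04) = 1 + j10.96 → |·| ≈ 11.006, ∠ ≈ 84.79°
pole (1 + j274·0.0125) = 1 + j3.425 → |·| ≈ 3.568, ∠ ≈ 73.72°
|H| = 0.1 · 1 / (11.006 · 3.568) ≈ 0.0025465
Gain = 20 log₁₀(0.0025465) ≈ -51.88 dB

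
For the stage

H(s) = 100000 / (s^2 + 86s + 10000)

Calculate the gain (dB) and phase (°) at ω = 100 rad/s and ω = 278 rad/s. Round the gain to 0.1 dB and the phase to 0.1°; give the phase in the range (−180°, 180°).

At s = jω = j100:
quadratic: (j100)² + 86·j100 + 10000 = 0 + j8600 → |·| ≈ 8600, ∠ ≈ 90.00°
|H| = 100000 / 8600 ≈ 11.628
Gain = 20 log₁₀(11.628) ≈ 21.31 dB
∠H = 0.00° − 90.00° = -90.00°

At s = jω = j278:
quadratic: (j278)² + 86·j278 + 10000 = -67284 + j23908 → |·| ≈ 71405, ∠ ≈ 160.44°
|H| = 100000 / 71405 ≈ 1.4005
Gain = 20 log₁₀(1.4005) ≈ 2.93 dB
∠H = 0.00° − 160.44° = -160.44°

ω = 100: 21.3 dB, -90.0°; ω = 278: 2.9 dB, -160.4°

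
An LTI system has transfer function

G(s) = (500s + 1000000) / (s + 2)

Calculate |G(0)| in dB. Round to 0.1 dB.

G(0) = 1000000 / 2 = 5e+05
20 log₁₀(5e+05) ≈ 113.98 dB

114.0 dB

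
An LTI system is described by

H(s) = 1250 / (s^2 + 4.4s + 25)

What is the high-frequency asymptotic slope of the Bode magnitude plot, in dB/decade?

Each pole contributes −20 dB/decade at high frequency; each zero contributes +20 dB/decade.
Net: 0 zero(s) − 2 pole(s) → -40 dB/decade.

-40 dB/decade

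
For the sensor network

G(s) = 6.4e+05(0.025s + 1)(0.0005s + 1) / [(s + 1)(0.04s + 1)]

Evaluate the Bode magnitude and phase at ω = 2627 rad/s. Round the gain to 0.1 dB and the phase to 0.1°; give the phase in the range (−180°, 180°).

At ω = 2627 rad/s:
zero (1 + j2627·0.025) = 1 + j65.675 → |·| ≈ 65.683, ∠ ≈ 89.13°
zero (1 + j2627·0.0005) = 1 + j1.3135 → |·| ≈ 1.6508, ∠ ≈ 52.72°
pole (1 + j2627·1) = 1 + j2627 → |·| ≈ 2627, ∠ ≈ 89.98°
pole (1 + j2627·0.04) = 1 + j105.08 → |·| ≈ 105.08, ∠ ≈ 89.45°
|G| = 6.4e+05 · 65.683 · 1.6508 / (2627 · 105.08) ≈ 251.39
Gain = 20 log₁₀(251.39) ≈ 48.01 dB
∠G = (89.13° + 52.72°) − (89.98° + 89.45°) = -37.58°

48.0 dB, -37.6°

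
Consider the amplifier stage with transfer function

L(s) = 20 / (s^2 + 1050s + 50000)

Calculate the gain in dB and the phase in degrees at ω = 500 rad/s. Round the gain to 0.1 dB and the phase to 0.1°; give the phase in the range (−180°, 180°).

Substitute s = j500:
Numerator: 20 = 20 + j0
Denominator: (j500)^2 + 1050(j500) + 50000 = -200000 + j525000
|N| = √(20² + 0²) ≈ 20, ∠N ≈ 0.00°
|D| = √(200000² + 525000²) ≈ 5.6181e+05, ∠D ≈ 110.85°
|L| = 20 / 5.6181e+05 ≈ 3.5599e-05
Gain = 20 log₁₀(3.5599e-05) ≈ -88.97 dB
∠L = 0.00° − 110.85° = -110.85°

-89.0 dB, -110.9°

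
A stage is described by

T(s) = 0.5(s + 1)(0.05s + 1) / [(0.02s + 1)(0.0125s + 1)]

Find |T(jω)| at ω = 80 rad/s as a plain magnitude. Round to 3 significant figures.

At ω = 80 rad/s:
zero (1 + j80·1) = 1 + j80 → |·| ≈ 80.006, ∠ ≈ 89.28°
zero (1 + j80·0.05) = 1 + j4 → |·| ≈ 4.1231, ∠ ≈ 75.96°
pole (1 + j80·0.02) = 1 + j1.6 → |·| ≈ 1.8868, ∠ ≈ 57.99°
pole (1 + j80·0.0125) = 1 + j1 → |·| ≈ 1.4142, ∠ ≈ 45.00°
|T| = 0.5 · 80.006 · 4.1231 / (1.8868 · 1.4142) ≈ 61.813

61.8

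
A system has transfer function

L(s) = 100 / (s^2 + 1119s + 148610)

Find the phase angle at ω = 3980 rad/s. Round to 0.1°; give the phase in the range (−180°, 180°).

Substitute s = j3980:
Numerator: 100 = 100 + j0
Denominator: (j3980)^2 + 1119(j3980) + 148610 = -15691790 + j4453620
|N| = √(100² + 0²) ≈ 100, ∠N ≈ 0.00°
|D| = √(15691790² + 4453620²) ≈ 1.6312e+07, ∠D ≈ 164.16°
∠L = 0.00° − 164.16° = -164.16°

-164.2°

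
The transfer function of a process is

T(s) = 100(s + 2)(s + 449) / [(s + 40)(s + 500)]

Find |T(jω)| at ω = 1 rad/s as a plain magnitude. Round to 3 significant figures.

5.02

At s = jω = j1:
zero (s+2): 2 + j1 → |·| = √(2²+1²) = √5 ≈ 2.2361, ∠ = arctan(1/2) ≈ 26.57°
zero (s+449): 449 + j1 → |·| = √(449²+1²) = √201602 ≈ 449, ∠ = arctan(1/449) ≈ 0.13°
pole (s+40): 40 + j1 → |·| = √(40²+1²) = √1601 ≈ 40.012, ∠ = arctan(1/40) ≈ 1.43°
pole (s+500): 500 + j1 → |·| = √(500²+1²) = √250001 ≈ 500, ∠ = arctan(1/500) ≈ 0.11°
|T| = 100 · 1004 / 20006 ≈ 5.0185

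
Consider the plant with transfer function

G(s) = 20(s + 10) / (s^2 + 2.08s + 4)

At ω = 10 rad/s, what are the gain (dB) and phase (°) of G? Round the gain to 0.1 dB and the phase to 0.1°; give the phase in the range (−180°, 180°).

9.2 dB, -122.8°

At s = jω = j10:
zero (s+10): 10 + j10 → |·| = √(10²+10²) = √200 ≈ 14.142, ∠ = arctan(10/10) ≈ 45.00°
quadratic: (j10)² + 2.08·j10 + 4 = -96 + j20.8 → |·| ≈ 98.227, ∠ ≈ 167.77°
|G| = 20 · 14.142 / 98.227 ≈ 2.8795
Gain = 20 log₁₀(2.8795) ≈ 9.19 dB
∠G = 45.00° − 167.77° = -122.77°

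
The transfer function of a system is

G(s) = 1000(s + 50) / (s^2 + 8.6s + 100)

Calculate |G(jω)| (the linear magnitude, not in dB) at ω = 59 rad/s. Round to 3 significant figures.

At s = jω = j59:
zero (s+50): 50 + j59 → |·| = √(50²+59²) = √5981 ≈ 77.337, ∠ = arctan(59/50) ≈ 49.72°
quadratic: (j59)² + 8.6·j59 + 100 = -3381 + j507.4 → |·| ≈ 3418.9, ∠ ≈ 171.47°
|G| = 1000 · 77.337 / 3418.9 ≈ 22.62

22.6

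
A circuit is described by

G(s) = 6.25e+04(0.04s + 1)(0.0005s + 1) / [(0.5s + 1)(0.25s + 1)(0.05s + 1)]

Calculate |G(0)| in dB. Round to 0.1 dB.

95.9 dB

G(0) = 6.25e+04 · 1 / 1 = 62500
20 log₁₀(62500) ≈ 95.92 dB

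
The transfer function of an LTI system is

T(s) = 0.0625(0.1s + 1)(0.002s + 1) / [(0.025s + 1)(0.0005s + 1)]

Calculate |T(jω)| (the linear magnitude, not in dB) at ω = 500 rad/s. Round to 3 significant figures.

0.342

At ω = 500 rad/s:
zero (1 + j500·0.1) = 1 + j50 → |·| ≈ 50.01, ∠ ≈ 88.85°
zero (1 + j500·0.002) = 1 + j1 → |·| ≈ 1.4142, ∠ ≈ 45.00°
pole (1 + j500·0.025) = 1 + j12.5 → |·| ≈ 12.54, ∠ ≈ 85.43°
pole (1 + j500·0.0005) = 1 + j0.25 → |·| ≈ 1.0308, ∠ ≈ 14.04°
|T| = 0.0625 · 50.01 · 1.4142 / (12.54 · 1.0308) ≈ 0.34196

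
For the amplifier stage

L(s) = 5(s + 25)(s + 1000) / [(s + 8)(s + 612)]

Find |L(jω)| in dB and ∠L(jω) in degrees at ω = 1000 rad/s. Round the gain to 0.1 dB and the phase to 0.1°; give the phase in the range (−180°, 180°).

At s = jω = j1000:
zero (s+25): 25 + j1000 → |·| = √(25²+1000²) = √1000625 ≈ 1000.3, ∠ = arctan(1000/25) ≈ 88.57°
zero (s+1000): 1000 + j1000 → |·| = √(1000²+1000²) = √2000000 ≈ 1414.2, ∠ = arctan(1000/1000) ≈ 45.00°
pole (s+8): 8 + j1000 → |·| = √(8²+1000²) = √1000064 ≈ 1000, ∠ = arctan(1000/8) ≈ 89.54°
pole (s+612): 612 + j1000 → |·| = √(612²+1000²) = √1374544 ≈ 1172.4, ∠ = arctan(1000/612) ≈ 58.53°
|L| = 5 · 1.4146e+06 / 1.1724e+06 ≈ 6.0329
Gain = 20 log₁₀(6.0329) ≈ 15.61 dB
∠L = 133.57° − 148.07° = -14.50°

15.6 dB, -14.5°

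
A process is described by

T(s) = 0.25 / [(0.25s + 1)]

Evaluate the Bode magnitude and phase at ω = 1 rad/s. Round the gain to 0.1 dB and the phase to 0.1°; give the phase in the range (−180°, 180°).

-12.3 dB, -14.0°

At ω = 1 rad/s:
pole (1 + j1·0.25) = 1 + j0.25 → |·| ≈ 1.0308, ∠ ≈ 14.04°
|T| = 0.25 · 1 / (1.0308) ≈ 0.24253
Gain = 20 log₁₀(0.24253) ≈ -12.30 dB
∠T = (0°) − (14.04°) = -14.04°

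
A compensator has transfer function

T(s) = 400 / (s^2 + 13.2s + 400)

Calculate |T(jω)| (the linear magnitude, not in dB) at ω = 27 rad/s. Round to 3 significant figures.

0.825

At s = jω = j27:
quadratic: (j27)² + 13.2·j27 + 400 = -329 + j356.4 → |·| ≈ 485.04, ∠ ≈ 132.71°
|T| = 400 / 485.04 ≈ 0.82467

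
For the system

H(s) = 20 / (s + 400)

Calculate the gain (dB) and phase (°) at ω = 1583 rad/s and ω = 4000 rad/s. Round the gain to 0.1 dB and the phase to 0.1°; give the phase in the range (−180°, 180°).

Substitute s = j1583:
Numerator: 20 = 20 + j0
Denominator: (j1583) + 400 = 400 + j1583
|N| = √(20² + 0²) ≈ 20, ∠N ≈ 0.00°
|D| = √(400² + 1583²) ≈ 1632.8, ∠D ≈ 75.82°
|H| = 20 / 1632.8 ≈ 0.012249
Gain = 20 log₁₀(0.012249) ≈ -38.24 dB
∠H = 0.00° − 75.82° = -75.82°

Substitute s = j4000:
Numerator: 20 = 20 + j0
Denominator: (j4000) + 400 = 400 + j4000
|N| = √(20² + 0²) ≈ 20, ∠N ≈ 0.00°
|D| = √(400² + 4000²) ≈ 4020, ∠D ≈ 84.29°
|H| = 20 / 4020 ≈ 0.0049751
Gain = 20 log₁₀(0.0049751) ≈ -46.06 dB
∠H = 0.00° − 84.29° = -84.29°

ω = 1583: -38.2 dB, -75.8°; ω = 4000: -46.1 dB, -84.3°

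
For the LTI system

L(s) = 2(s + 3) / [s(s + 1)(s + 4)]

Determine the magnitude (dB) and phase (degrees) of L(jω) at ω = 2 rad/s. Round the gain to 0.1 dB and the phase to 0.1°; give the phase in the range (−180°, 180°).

At s = jω = j2:
zero (s+3): 3 + j2 → |·| = √(3²+2²) = √13 ≈ 3.6056, ∠ = arctan(2/3) ≈ 33.69°
pole (s+1): 1 + j2 → |·| = √(1²+2²) = √5 ≈ 2.2361, ∠ = arctan(2/1) ≈ 63.43°
pole (s+4): 4 + j2 → |·| = √(4²+2²) = √20 ≈ 4.4721, ∠ = arctan(2/4) ≈ 26.57°
pole at origin: |s| = 2, ∠ = 90.00° (in denominator)
|L| = 2 · 3.6056 / 20 ≈ 0.36056
Gain = 20 log₁₀(0.36056) ≈ -8.86 dB
∠L = 33.69° − 180.00° = -146.31°

-8.9 dB, -146.3°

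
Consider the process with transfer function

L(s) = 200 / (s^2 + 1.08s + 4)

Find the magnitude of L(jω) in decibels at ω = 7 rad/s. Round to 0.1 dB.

At s = jω = j7:
quadratic: (j7)² + 1.08·j7 + 4 = -45 + j7.56 → |·| ≈ 45.631, ∠ ≈ 170.46°
|L| = 200 / 45.631 ≈ 4.383
Gain = 20 log₁₀(4.383) ≈ 12.84 dB

12.8 dB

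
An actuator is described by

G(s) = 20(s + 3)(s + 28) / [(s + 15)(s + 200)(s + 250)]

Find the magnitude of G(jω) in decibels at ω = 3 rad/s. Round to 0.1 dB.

At s = jω = j3:
zero (s+3): 3 + j3 → |·| = √(3²+3²) = √18 ≈ 4.2426, ∠ = arctan(3/3) ≈ 45.00°
zero (s+28): 28 + j3 → |·| = √(28²+3²) = √793 ≈ 28.16, ∠ = arctan(3/28) ≈ 6.12°
pole (s+15): 15 + j3 → |·| = √(15²+3²) = √234 ≈ 15.297, ∠ = arctan(3/15) ≈ 11.31°
pole (s+200): 200 + j3 → |·| = √(200²+3²) = √40009 ≈ 200.02, ∠ = arctan(3/200) ≈ 0.86°
pole (s+250): 250 + j3 → |·| = √(250²+3²) = √62509 ≈ 250.02, ∠ = arctan(3/250) ≈ 0.69°
|G| = 20 · 119.47 / 7.6499e+05 ≈ 0.0031234
Gain = 20 log₁₀(0.0031234) ≈ -50.11 dB

-50.1 dB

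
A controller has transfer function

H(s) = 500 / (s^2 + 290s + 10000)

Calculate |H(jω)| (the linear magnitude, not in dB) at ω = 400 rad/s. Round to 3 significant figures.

0.00264

Substitute s = j400:
Numerator: 500 = 500 + j0
Denominator: (j400)^2 + 290(j400) + 10000 = -150000 + j116000
|N| = √(500² + 0²) ≈ 500, ∠N ≈ 0.00°
|D| = √(150000² + 116000²) ≈ 1.8962e+05, ∠D ≈ 142.28°
|H| = 500 / 1.8962e+05 ≈ 0.0026369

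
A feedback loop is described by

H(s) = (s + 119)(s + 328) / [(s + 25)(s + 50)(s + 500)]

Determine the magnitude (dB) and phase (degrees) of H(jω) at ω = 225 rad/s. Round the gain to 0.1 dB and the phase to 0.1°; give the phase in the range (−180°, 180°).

-49.0 dB, -88.8°

At s = jω = j225:
zero (s+119): 119 + j225 → |·| = √(119²+225²) = √64786 ≈ 254.53, ∠ = arctan(225/119) ≈ 62.13°
zero (s+328): 328 + j225 → |·| = √(328²+225²) = √158209 ≈ 397.75, ∠ = arctan(225/328) ≈ 34.45°
pole (s+25): 25 + j225 → |·| = √(25²+225²) = √51250 ≈ 226.38, ∠ = arctan(225/25) ≈ 83.66°
pole (s+50): 50 + j225 → |·| = √(50²+225²) = √53125 ≈ 230.49, ∠ = arctan(225/50) ≈ 77.47°
pole (s+500): 500 + j225 → |·| = √(500²+225²) = √300625 ≈ 548.29, ∠ = arctan(225/500) ≈ 24.23°
|H| = 1 · 1.0124e+05 / 2.8609e+07 ≈ 0.0035387
Gain = 20 log₁₀(0.0035387) ≈ -49.02 dB
∠H = 96.58° − 185.36° = -88.78°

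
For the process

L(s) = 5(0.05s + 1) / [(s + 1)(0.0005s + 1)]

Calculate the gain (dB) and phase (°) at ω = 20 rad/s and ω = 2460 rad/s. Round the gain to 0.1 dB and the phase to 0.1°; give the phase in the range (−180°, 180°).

At ω = 20 rad/s:
zero (1 + j20·0.05) = 1 + j1 → |·| ≈ 1.4142, ∠ ≈ 45.00°
pole (1 + j20·1) = 1 + j20 → |·| ≈ 20.025, ∠ ≈ 87.14°
pole (1 + j20·0.0005) = 1 + j0.01 → |·| ≈ 1, ∠ ≈ 0.57°
|L| = 5 · 1.4142 / (20.025 · 1) ≈ 0.35311
Gain = 20 log₁₀(0.35311) ≈ -9.04 dB
∠L = (45.00°) − (87.14° + 0.57°) = -42.71°

At ω = 2460 rad/s:
zero (1 + j2460·0.05) = 1 + j123 → |·| ≈ 123, ∠ ≈ 89.53°
pole (1 + j2460·1) = 1 + j2460 → |·| ≈ 2460, ∠ ≈ 89.98°
pole (1 + j2460·0.0005) = 1 + j1.23 → |·| ≈ 1.5852, ∠ ≈ 50.89°
|L| = 5 · 123 / (2460 · 1.5852) ≈ 0.15771
Gain = 20 log₁₀(0.15771) ≈ -16.04 dB
∠L = (89.53°) − (89.98° + 50.89°) = -51.34°

ω = 20: -9.0 dB, -42.7°; ω = 2460: -16.0 dB, -51.3°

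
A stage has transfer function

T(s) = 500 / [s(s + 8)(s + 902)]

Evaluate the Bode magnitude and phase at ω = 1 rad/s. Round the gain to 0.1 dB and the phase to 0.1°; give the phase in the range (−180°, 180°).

At s = jω = j1:
pole (s+8): 8 + j1 → |·| = √(8²+1²) = √65 ≈ 8.0623, ∠ = arctan(1/8) ≈ 7.13°
pole (s+902): 902 + j1 → |·| = √(902²+1²) = √813605 ≈ 902, ∠ = arctan(1/902) ≈ 0.06°
pole at origin: |s| = 1, ∠ = 90.00° (in denominator)
|T| = 500 / 7272.2 ≈ 0.068755
Gain = 20 log₁₀(0.068755) ≈ -23.25 dB
∠T = 0.00° − 97.19° = -97.19°

-23.3 dB, -97.2°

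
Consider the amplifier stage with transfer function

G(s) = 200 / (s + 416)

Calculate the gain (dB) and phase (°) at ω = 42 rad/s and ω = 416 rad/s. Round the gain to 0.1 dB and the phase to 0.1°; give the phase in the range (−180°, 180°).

Substitute s = j42:
Numerator: 200 = 200 + j0
Denominator: (j42) + 416 = 416 + j42
|N| = √(200² + 0²) ≈ 200, ∠N ≈ 0.00°
|D| = √(416² + 42²) ≈ 418.11, ∠D ≈ 5.77°
|G| = 200 / 418.11 ≈ 0.47834
Gain = 20 log₁₀(0.47834) ≈ -6.41 dB
∠G = 0.00° − 5.77° = -5.77°

Substitute s = j416:
Numerator: 200 = 200 + j0
Denominator: (j416) + 416 = 416 + j416
|N| = √(200² + 0²) ≈ 200, ∠N ≈ 0.00°
|D| = √(416² + 416²) ≈ 588.31, ∠D ≈ 45.00°
|G| = 200 / 588.31 ≈ 0.33996
Gain = 20 log₁₀(0.33996) ≈ -9.37 dB
∠G = 0.00° − 45.00° = -45.00°

ω = 42: -6.4 dB, -5.8°; ω = 416: -9.4 dB, -45.0°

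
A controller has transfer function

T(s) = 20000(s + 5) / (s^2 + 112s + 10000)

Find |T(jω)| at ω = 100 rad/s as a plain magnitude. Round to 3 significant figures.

At s = jω = j100:
zero (s+5): 5 + j100 → |·| = √(5²+100²) = √10025 ≈ 100.12, ∠ = arctan(100/5) ≈ 87.14°
quadratic: (j100)² + 112·j100 + 10000 = 0 + j11200 → |·| ≈ 11200, ∠ ≈ 90.00°
|T| = 20000 · 100.12 / 11200 ≈ 178.79

179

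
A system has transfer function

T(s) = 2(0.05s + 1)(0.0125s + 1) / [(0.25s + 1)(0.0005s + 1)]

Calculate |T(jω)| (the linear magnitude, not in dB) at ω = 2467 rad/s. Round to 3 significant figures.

At ω = 2467 rad/s:
zero (1 + j2467·0.05) = 1 + j123.35 → |·| ≈ 123.35, ∠ ≈ 89.54°
zero (1 + j2467·0.0125) = 1 + j30.8375 → |·| ≈ 30.854, ∠ ≈ 88.14°
pole (1 + j2467·0.25) = 1 + j616.75 → |·| ≈ 616.75, ∠ ≈ 89.91°
pole (1 + j2467·0.0005) = 1 + j1.2335 → |·| ≈ 1.5879, ∠ ≈ 50.97°
|T| = 2 · 123.35 · 30.854 / (616.75 · 1.5879) ≈ 7.7723

7.77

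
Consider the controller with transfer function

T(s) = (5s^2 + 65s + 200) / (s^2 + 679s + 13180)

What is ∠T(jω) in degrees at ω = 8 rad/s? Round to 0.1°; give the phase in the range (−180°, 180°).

Substitute s = j8:
Numerator: 5(j8)^2 + 65(j8) + 200 = -120 + j520
Denominator: (j8)^2 + 679(j8) + 13180 = 13116 + j5432
|N| = √(120² + 520²) ≈ 533.67, ∠N ≈ 102.99°
|D| = √(13116² + 5432²) ≈ 14196, ∠D ≈ 22.50°
∠T = 102.99° − 22.50° = 80.49°

80.5°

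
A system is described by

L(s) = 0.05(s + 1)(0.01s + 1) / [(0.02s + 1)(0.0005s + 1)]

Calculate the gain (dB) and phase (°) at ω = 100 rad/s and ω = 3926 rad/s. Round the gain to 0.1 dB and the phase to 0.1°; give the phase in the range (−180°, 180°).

At ω = 100 rad/s:
zero (1 + j100·1) = 1 + j100 → |·| ≈ 100, ∠ ≈ 89.43°
zero (1 + j100·0.01) = 1 + j1 → |·| ≈ 1.4142, ∠ ≈ 45.00°
pole (1 + j100·0.02) = 1 + j2 → |·| ≈ 2.2361, ∠ ≈ 63.43°
pole (1 + j100·0.0005) = 1 + j0.05 → |·| ≈ 1.0012, ∠ ≈ 2.86°
|L| = 0.05 · 100 · 1.4142 / (2.2361 · 1.0012) ≈ 3.1584
Gain = 20 log₁₀(3.1584) ≈ 9.99 dB
∠L = (89.43° + 45.00°) − (63.43° + 2.86°) = 68.14°

At ω = 3926 rad/s:
zero (1 + j3926·1) = 1 + j3926 → |·| ≈ 3926, ∠ ≈ 89.99°
zero (1 + j3926·0.01) = 1 + j39.26 → |·| ≈ 39.273, ∠ ≈ 88.54°
pole (1 + j3926·0.02) = 1 + j78.52 → |·| ≈ 78.526, ∠ ≈ 89.27°
pole (1 + j3926·0.0005) = 1 + j1.963 → |·| ≈ 2.203, ∠ ≈ 63.00°
|L| = 0.05 · 3926 · 39.273 / (78.526 · 2.203) ≈ 44.564
Gain = 20 log₁₀(44.564) ≈ 32.98 dB
∠L = (89.99° + 88.54°) − (89.27° + 63.00°) = 26.26°

ω = 100: 10.0 dB, 68.1°; ω = 3926: 33.0 dB, 26.3°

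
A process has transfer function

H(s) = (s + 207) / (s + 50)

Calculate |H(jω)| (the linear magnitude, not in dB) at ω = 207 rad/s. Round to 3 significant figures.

Substitute s = j207:
Numerator: (j207) + 207 = 207 + j207
Denominator: (j207) + 50 = 50 + j207
|N| = √(207² + 207²) ≈ 292.74, ∠N ≈ 45.00°
|D| = √(50² + 207²) ≈ 212.95, ∠D ≈ 76.42°
|H| = 292.74 / 212.95 ≈ 1.3747

1.37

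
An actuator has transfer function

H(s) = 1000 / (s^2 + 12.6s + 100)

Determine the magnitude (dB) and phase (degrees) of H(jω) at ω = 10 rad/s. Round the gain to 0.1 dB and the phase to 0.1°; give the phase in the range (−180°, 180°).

18.0 dB, -90.0°

At s = jω = j10:
quadratic: (j10)² + 12.6·j10 + 100 = 0 + j126 → |·| ≈ 126, ∠ ≈ 90.00°
|H| = 1000 / 126 ≈ 7.9365
Gain = 20 log₁₀(7.9365) ≈ 17.99 dB
∠H = 0.00° − 90.00° = -90.00°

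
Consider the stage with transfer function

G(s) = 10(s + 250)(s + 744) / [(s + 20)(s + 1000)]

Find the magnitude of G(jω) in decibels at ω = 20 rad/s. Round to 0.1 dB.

At s = jω = j20:
zero (s+250): 250 + j20 → |·| = √(250²+20²) = √62900 ≈ 250.8, ∠ = arctan(20/250) ≈ 4.57°
zero (s+744): 744 + j20 → |·| = √(744²+20²) = √553936 ≈ 744.27, ∠ = arctan(20/744) ≈ 1.54°
pole (s+20): 20 + j20 → |·| = √(20²+20²) = √800 ≈ 28.284, ∠ = arctan(20/20) ≈ 45.00°
pole (s+1000): 1000 + j20 → |·| = √(1000²+20²) = √1000400 ≈ 1000.2, ∠ = arctan(20/1000) ≈ 1.15°
|G| = 10 · 1.8666e+05 / 28290 ≈ 65.981
Gain = 20 log₁₀(65.981) ≈ 36.39 dB

36.4 dB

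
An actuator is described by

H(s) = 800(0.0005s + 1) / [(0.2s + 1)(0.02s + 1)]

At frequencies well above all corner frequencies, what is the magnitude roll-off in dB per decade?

Each pole contributes −20 dB/decade at high frequency; each zero contributes +20 dB/decade.
Net: 1 zero(s) − 2 pole(s) → -20 dB/decade.

-20 dB/decade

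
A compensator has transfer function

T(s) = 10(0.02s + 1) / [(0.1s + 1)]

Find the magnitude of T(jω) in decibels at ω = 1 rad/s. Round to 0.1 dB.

At ω = 1 rad/s:
zero (1 + j1·0.02) = 1 + j0.02 → |·| ≈ 1.0002, ∠ ≈ 1.15°
pole (1 + j1·0.1) = 1 + j0.1 → |·| ≈ 1.005, ∠ ≈ 5.71°
|T| = 10 · 1.0002 / (1.005) ≈ 9.9522
Gain = 20 log₁₀(9.9522) ≈ 19.96 dB

20.0 dB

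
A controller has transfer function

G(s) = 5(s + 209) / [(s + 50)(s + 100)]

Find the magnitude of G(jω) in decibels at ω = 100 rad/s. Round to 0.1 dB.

At s = jω = j100:
zero (s+209): 209 + j100 → |·| = √(209²+100²) = √53681 ≈ 231.69, ∠ = arctan(100/209) ≈ 25.57°
pole (s+50): 50 + j100 → |·| = √(50²+100²) = √12500 ≈ 111.8, ∠ = arctan(100/50) ≈ 63.43°
pole (s+100): 100 + j100 → |·| = √(100²+100²) = √20000 ≈ 141.42, ∠ = arctan(100/100) ≈ 45.00°
|G| = 5 · 231.69 / 15811 ≈ 0.073269
Gain = 20 log₁₀(0.073269) ≈ -22.70 dB

-22.7 dB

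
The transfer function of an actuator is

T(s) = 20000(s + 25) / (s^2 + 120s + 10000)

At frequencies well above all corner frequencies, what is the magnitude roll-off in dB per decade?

Each pole contributes −20 dB/decade at high frequency; each zero contributes +20 dB/decade.
Net: 1 zero(s) − 2 pole(s) → -20 dB/decade.

-20 dB/decade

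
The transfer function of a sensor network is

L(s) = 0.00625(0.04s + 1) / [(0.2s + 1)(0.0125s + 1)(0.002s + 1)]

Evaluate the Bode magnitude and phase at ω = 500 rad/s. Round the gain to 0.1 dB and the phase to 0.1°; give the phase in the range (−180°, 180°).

-77.1 dB, -128.2°

At ω = 500 rad/s:
zero (1 + j500·0.04) = 1 + j20 → |·| ≈ 20.025, ∠ ≈ 87.14°
pole (1 + j500·0.2) = 1 + j100 → |·| ≈ 100, ∠ ≈ 89.43°
pole (1 + j500·0.0125) = 1 + j6.25 → |·| ≈ 6.3295, ∠ ≈ 80.91°
pole (1 + j500·0.002) = 1 + j1 → |·| ≈ 1.4142, ∠ ≈ 45.00°
|L| = 0.00625 · 20.025 / (100 · 6.3295 · 1.4142) ≈ 0.00013982
Gain = 20 log₁₀(0.00013982) ≈ -77.09 dB
∠L = (87.14°) − (89.43° + 80.91° + 45.00°) = -128.20°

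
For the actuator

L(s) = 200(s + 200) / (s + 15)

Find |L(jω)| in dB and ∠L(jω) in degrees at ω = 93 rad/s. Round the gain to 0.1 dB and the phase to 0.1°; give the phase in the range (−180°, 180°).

53.4 dB, -55.9°

At s = jω = j93:
zero (s+200): 200 + j93 → |·| = √(200²+93²) = √48649 ≈ 220.57, ∠ = arctan(93/200) ≈ 24.94°
pole (s+15): 15 + j93 → |·| = √(15²+93²) = √8874 ≈ 94.202, ∠ = arctan(93/15) ≈ 80.84°
|L| = 200 · 220.57 / 94.202 ≈ 468.29
Gain = 20 log₁₀(468.29) ≈ 53.41 dB
∠L = 24.94° − 80.84° = -55.90°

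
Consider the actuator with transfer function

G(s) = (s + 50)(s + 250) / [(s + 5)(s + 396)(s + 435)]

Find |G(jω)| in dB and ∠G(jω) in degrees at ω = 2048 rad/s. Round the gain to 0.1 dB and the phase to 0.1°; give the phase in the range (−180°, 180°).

-66.5 dB, -75.3°

At s = jω = j2048:
zero (s+50): 50 + j2048 → |·| = √(50²+2048²) = √4196804 ≈ 2048.6, ∠ = arctan(2048/50) ≈ 88.60°
zero (s+250): 250 + j2048 → |·| = √(250²+2048²) = √4256804 ≈ 2063.2, ∠ = arctan(2048/250) ≈ 83.04°
pole (s+5): 5 + j2048 → |·| = √(5²+2048²) = √4194329 ≈ 2048, ∠ = arctan(2048/5) ≈ 89.86°
pole (s+396): 396 + j2048 → |·| = √(396²+2048²) = √4351120 ≈ 2085.9, ∠ = arctan(2048/396) ≈ 79.06°
pole (s+435): 435 + j2048 → |·| = √(435²+2048²) = √4383529 ≈ 2093.7, ∠ = arctan(2048/435) ≈ 78.01°
|G| = 1 · 4.2267e+06 / 8.9441e+09 ≈ 0.00047257
Gain = 20 log₁₀(0.00047257) ≈ -66.51 dB
∠G = 171.64° − 246.93° = -75.29°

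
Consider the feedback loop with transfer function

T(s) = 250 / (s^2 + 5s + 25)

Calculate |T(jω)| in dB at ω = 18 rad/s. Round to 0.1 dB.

At s = jω = j18:
quadratic: (j18)² + 5·j18 + 25 = -299 + j90 → |·| ≈ 312.25, ∠ ≈ 163.25°
|T| = 250 / 312.25 ≈ 0.80064
Gain = 20 log₁₀(0.80064) ≈ -1.93 dB

-1.9 dB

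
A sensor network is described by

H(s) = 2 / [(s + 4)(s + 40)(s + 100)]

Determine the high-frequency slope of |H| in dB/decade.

-60 dB/decade

Each pole contributes −20 dB/decade at high frequency; each zero contributes +20 dB/decade.
Net: 0 zero(s) − 3 pole(s) → -60 dB/decade.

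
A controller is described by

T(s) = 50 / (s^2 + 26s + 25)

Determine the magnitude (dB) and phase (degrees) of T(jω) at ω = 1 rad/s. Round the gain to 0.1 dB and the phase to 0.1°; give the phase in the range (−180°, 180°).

Substitute s = j1:
Numerator: 50 = 50 + j0
Denominator: (j1)^2 + 26(j1) + 25 = 24 + j26
|N| = √(50² + 0²) ≈ 50, ∠N ≈ 0.00°
|D| = √(24² + 26²) ≈ 35.384, ∠D ≈ 47.29°
|T| = 50 / 35.384 ≈ 1.4131
Gain = 20 log₁₀(1.4131) ≈ 3.00 dB
∠T = 0.00° − 47.29° = -47.29°

3.0 dB, -47.3°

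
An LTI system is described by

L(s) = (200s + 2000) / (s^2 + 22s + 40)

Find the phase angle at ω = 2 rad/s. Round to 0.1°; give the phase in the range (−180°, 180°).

-39.4°

Substitute s = j2:
Numerator: 200(j2) + 2000 = 2000 + j400
Denominator: (j2)^2 + 22(j2) + 40 = 36 + j44
|N| = √(2000² + 400²) ≈ 2039.6, ∠N ≈ 11.31°
|D| = √(36² + 44²) ≈ 56.851, ∠D ≈ 50.71°
∠L = 11.31° − 50.71° = -39.40°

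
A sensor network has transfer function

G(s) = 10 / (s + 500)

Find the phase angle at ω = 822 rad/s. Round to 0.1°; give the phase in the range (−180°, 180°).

-58.7°

At s = jω = j822:
pole (s+500): 500 + j822 → |·| = √(500²+822²) = √925684 ≈ 962.12, ∠ = arctan(822/500) ≈ 58.69°
∠G = 0.00° − 58.69° = -58.69°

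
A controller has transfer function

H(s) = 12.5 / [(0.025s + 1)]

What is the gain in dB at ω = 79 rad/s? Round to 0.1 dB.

At ω = 79 rad/s:
pole (1 + j79·0.025) = 1 + j1.975 → |·| ≈ 2.2137, ∠ ≈ 63.15°
|H| = 12.5 · 1 / (2.2137) ≈ 5.6467
Gain = 20 log₁₀(5.6467) ≈ 15.04 dB

15.0 dB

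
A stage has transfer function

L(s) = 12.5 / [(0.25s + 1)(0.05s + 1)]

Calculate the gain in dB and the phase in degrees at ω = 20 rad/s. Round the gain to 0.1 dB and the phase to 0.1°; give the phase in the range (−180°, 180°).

4.8 dB, -123.7°

At ω = 20 rad/s:
pole (1 + j20·0.25) = 1 + j5 → |·| ≈ 5.099, ∠ ≈ 78.69°
pole (1 + j20·0.05) = 1 + j1 → |·| ≈ 1.4142, ∠ ≈ 45.00°
|L| = 12.5 · 1 / (5.099 · 1.4142) ≈ 1.7335
Gain = 20 log₁₀(1.7335) ≈ 4.78 dB
∠L = (0°) − (78.69° + 45.00°) = -123.69°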